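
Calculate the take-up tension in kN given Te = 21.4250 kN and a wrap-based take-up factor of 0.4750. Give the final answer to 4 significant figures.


T_tu = 21.4250 * 0.4750
T_tu = 10.18 kN


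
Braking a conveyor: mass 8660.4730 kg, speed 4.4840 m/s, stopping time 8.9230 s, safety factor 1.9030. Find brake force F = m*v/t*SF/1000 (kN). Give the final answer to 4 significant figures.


F = 8660.4730 * 4.4840 / 8.9230 * 1.9030 / 1000
F = 8.282 kN


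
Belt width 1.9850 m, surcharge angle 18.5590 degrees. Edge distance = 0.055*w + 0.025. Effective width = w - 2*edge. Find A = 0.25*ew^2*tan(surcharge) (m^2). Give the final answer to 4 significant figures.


edge = 0.055*1.9850 + 0.025 = 0.134175 m
ew = 1.9850 - 2*0.134175 = 1.71665 m
A = 0.25 * 1.71665^2 * tan(18.5590 deg)
A = 0.2473 m^2


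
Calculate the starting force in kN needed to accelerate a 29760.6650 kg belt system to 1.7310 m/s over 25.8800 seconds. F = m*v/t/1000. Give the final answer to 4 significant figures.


F = 29760.6650 * 1.7310 / 25.8800 / 1000
F = 1.991 kN


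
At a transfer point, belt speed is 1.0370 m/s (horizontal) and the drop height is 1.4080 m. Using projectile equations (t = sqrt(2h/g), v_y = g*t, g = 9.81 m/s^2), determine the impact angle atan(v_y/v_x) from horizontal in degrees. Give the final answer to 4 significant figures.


t = sqrt(2*1.4080/9.81) = 0.535774 s
v_y = 9.81 * 0.535774 = 5.25594 m/s
angle = atan(5.25594 / 1.0370) = 78.84 deg


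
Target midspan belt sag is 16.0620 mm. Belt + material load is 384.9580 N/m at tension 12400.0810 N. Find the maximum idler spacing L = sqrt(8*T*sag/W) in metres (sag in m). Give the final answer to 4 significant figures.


sag = 16.0620/1000 = 0.016062 m
L = sqrt(8 * 12400.0810 * 0.016062 / 384.9580)
L = 2.034 m


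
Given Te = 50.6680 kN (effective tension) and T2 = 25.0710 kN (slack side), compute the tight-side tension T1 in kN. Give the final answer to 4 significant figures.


T1 = Te + T2 = 50.6680 + 25.0710
T1 = 75.74 kN


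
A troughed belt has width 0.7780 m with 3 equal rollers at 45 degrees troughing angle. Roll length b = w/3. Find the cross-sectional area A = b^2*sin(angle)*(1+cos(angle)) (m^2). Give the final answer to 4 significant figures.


b = 0.7780/3 = 0.259333 m
A = 0.259333^2 * sin(45 deg) * (1 + cos(45 deg))
A = 0.08118 m^2


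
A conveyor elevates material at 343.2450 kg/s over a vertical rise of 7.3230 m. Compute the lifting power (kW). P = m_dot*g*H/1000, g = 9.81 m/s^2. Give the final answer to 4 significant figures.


P = 343.2450 * 9.81 * 7.3230 / 1000
P = 24.66 kW


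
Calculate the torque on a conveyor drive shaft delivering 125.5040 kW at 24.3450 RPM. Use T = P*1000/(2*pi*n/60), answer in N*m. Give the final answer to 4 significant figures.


omega = 2*pi*24.3450/60 = 2.5494 rad/s
T = 125.5040*1000 / 2.5494
T = 49230 N*m


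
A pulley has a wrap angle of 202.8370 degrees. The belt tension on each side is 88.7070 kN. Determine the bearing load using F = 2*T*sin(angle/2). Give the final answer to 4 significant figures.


F = 2 * 88.7070 * sin(202.8370/2 deg)
F = 173.9 kN


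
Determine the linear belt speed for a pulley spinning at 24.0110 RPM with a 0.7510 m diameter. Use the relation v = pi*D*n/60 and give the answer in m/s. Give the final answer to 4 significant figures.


v = pi * 0.7510 * 24.0110 / 60
v = 0.9442 m/s


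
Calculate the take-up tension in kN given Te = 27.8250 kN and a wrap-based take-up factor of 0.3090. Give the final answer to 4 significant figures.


T_tu = 27.8250 * 0.3090
T_tu = 8.598 kN


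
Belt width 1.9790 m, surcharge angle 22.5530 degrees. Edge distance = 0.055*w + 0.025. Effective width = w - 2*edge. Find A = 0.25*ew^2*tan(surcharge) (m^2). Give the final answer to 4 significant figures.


edge = 0.055*1.9790 + 0.025 = 0.133845 m
ew = 1.9790 - 2*0.133845 = 1.71131 m
A = 0.25 * 1.71131^2 * tan(22.5530 deg)
A = 0.3041 m^2


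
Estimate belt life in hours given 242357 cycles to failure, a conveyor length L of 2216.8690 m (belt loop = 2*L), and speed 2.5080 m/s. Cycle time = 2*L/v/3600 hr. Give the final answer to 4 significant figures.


cycle_time = 2 * 2216.8690 / 2.5080 / 3600 = 0.491066 hr
life = 242357 * 0.491066 = 119000 hours


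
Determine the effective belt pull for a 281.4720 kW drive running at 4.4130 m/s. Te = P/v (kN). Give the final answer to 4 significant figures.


Te = P / v = 281.4720 / 4.4130
Te = 63.78 kN


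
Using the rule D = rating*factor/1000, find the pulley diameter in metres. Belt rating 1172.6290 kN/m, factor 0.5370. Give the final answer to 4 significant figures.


D = 1172.6290 * 0.5370 / 1000
D = 0.6297 m


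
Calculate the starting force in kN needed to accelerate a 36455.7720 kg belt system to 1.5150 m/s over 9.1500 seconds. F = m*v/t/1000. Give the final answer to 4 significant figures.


F = 36455.7720 * 1.5150 / 9.1500 / 1000
F = 6.036 kN


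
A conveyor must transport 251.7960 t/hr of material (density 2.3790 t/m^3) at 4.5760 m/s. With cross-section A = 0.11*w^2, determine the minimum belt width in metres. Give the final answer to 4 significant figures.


A_req = 251.7960 / (4.5760 * 2.3790 * 3600) = 0.00642489 m^2
w = sqrt(0.00642489 / 0.11)
w = 0.2417 m


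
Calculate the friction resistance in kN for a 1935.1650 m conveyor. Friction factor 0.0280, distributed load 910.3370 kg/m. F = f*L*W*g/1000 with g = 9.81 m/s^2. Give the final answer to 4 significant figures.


F = 0.0280 * 1935.1650 * 910.3370 * 9.81 / 1000
F = 483.9 kN


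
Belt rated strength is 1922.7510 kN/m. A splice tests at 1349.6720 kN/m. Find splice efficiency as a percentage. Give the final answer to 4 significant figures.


Eff = 1349.6720 / 1922.7510 * 100
Eff = 70.19 %


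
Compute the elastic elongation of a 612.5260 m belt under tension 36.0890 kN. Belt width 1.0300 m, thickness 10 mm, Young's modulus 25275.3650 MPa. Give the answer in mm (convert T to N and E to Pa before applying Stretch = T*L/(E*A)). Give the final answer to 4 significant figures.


A = 1.0300 * 0.01 = 0.01030 m^2
Stretch = 36.0890*1000 * 612.5260 / (25275.3650e6 * 0.01030) * 1000
Stretch = 84.91 mm


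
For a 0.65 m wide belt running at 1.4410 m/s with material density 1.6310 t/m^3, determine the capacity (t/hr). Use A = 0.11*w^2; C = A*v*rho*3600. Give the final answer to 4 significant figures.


A = 0.11 * 0.65^2 = 0.046475 m^2
C = 0.046475 * 1.4410 * 1.6310 * 3600
C = 393.2 t/hr


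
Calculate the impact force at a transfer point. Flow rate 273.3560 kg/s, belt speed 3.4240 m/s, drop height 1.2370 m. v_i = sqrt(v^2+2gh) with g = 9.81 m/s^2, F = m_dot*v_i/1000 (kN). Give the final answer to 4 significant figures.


v_i = sqrt(3.4240^2 + 2*9.81*1.2370) = 5.99948 m/s
F = 273.3560 * 5.99948 / 1000
F = 1.640 kN


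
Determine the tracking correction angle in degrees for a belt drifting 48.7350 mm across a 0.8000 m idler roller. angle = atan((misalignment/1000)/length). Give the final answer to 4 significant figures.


misalign_m = 48.7350 / 1000 = 0.048735 m
angle = atan(0.048735 / 0.8000)
angle = 3.486 deg


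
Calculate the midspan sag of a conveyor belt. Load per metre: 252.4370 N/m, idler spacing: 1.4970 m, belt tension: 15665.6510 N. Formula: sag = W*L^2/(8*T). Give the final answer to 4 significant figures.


sag = 252.4370 * 1.4970^2 / (8 * 15665.6510)
sag = 0.004514 m


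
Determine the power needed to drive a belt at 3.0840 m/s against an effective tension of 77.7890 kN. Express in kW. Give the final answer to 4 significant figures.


P = Te * v = 77.7890 * 3.0840
P = 239.9 kW


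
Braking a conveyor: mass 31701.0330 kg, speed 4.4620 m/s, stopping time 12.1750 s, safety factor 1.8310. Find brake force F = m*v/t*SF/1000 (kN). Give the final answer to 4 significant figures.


F = 31701.0330 * 4.4620 / 12.1750 * 1.8310 / 1000
F = 21.27 kN


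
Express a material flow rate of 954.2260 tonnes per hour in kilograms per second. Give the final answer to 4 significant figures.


m_dot = 954.2260 * 1000 / 3600
m_dot = 265.1 kg/s


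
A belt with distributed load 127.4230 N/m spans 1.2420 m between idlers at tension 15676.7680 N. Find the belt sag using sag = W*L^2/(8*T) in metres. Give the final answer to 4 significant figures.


sag = 127.4230 * 1.2420^2 / (8 * 15676.7680)
sag = 0.001567 m


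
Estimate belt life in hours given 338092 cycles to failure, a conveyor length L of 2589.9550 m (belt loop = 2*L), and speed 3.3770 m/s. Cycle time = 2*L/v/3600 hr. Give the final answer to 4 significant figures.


cycle_time = 2 * 2589.9550 / 3.3770 / 3600 = 0.426078 hr
life = 338092 * 0.426078 = 144100 hours


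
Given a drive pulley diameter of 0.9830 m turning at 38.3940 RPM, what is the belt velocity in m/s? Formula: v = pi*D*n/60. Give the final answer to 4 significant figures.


v = pi * 0.9830 * 38.3940 / 60
v = 1.976 m/s


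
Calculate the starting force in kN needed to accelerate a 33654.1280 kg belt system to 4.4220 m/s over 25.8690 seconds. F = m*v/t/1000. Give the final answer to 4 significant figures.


F = 33654.1280 * 4.4220 / 25.8690 / 1000
F = 5.753 kN


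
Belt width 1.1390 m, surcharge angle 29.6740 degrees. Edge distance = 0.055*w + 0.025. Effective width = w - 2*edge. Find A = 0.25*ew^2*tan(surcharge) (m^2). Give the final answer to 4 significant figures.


edge = 0.055*1.1390 + 0.025 = 0.087645 m
ew = 1.1390 - 2*0.087645 = 0.96371 m
A = 0.25 * 0.96371^2 * tan(29.6740 deg)
A = 0.1323 m^2


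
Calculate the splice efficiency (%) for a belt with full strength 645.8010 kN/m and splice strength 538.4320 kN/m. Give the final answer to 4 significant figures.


Eff = 538.4320 / 645.8010 * 100
Eff = 83.37 %


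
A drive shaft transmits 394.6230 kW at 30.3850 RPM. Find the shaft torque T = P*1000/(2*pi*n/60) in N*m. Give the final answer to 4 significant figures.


omega = 2*pi*30.3850/60 = 3.18191 rad/s
T = 394.6230*1000 / 3.18191
T = 124000 N*m


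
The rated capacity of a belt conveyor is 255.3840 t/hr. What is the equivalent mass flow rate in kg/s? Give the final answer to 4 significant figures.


m_dot = 255.3840 * 1000 / 3600
m_dot = 70.94 kg/s


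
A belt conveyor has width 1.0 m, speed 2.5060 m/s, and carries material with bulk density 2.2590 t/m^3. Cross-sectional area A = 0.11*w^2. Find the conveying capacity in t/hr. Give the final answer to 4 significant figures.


A = 0.11 * 1.0^2 = 0.11 m^2
C = 0.11 * 2.5060 * 2.2590 * 3600
C = 2242 t/hr


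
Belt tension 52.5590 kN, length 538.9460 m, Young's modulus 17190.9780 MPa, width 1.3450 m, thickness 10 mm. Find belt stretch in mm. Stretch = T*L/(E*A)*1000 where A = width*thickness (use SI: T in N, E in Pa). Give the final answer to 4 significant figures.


A = 1.3450 * 0.01 = 0.01345 m^2
Stretch = 52.5590*1000 * 538.9460 / (17190.9780e6 * 0.01345) * 1000
Stretch = 122.5 mm


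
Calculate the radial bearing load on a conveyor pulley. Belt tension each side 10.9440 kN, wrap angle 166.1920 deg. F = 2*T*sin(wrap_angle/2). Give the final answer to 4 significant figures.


F = 2 * 10.9440 * sin(166.1920/2 deg)
F = 21.73 kN


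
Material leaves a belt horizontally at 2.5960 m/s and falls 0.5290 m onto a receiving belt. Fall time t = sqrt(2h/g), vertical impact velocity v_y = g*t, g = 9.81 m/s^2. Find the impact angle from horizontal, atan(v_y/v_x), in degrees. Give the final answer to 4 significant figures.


t = sqrt(2*0.5290/9.81) = 0.328404 s
v_y = 9.81 * 0.328404 = 3.22164 m/s
angle = atan(3.22164 / 2.5960) = 51.14 deg


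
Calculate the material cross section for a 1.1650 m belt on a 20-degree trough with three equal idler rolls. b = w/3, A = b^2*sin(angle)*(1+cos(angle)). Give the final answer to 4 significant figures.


b = 1.1650/3 = 0.388333 m
A = 0.388333^2 * sin(20 deg) * (1 + cos(20 deg))
A = 0.1000 m^2


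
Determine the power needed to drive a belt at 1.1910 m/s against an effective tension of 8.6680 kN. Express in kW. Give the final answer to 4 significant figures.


P = Te * v = 8.6680 * 1.1910
P = 10.32 kW


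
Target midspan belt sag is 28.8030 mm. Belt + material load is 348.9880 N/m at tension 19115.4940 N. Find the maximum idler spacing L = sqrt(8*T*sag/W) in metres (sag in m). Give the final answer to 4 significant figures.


sag = 28.8030/1000 = 0.028803 m
L = sqrt(8 * 19115.4940 * 0.028803 / 348.9880)
L = 3.553 m


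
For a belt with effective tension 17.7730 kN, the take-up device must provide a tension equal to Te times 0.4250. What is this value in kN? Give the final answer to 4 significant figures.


T_tu = 17.7730 * 0.4250
T_tu = 7.554 kN


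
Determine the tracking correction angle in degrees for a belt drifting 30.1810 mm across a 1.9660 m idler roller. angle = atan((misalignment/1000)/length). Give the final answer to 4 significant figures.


misalign_m = 30.1810 / 1000 = 0.030181 m
angle = atan(0.030181 / 1.9660)
angle = 0.8795 deg


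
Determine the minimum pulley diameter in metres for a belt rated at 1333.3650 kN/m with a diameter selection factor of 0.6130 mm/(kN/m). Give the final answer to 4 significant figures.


D = 1333.3650 * 0.6130 / 1000
D = 0.8174 m


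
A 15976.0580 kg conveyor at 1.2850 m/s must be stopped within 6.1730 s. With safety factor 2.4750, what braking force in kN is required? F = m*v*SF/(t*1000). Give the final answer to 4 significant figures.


F = 15976.0580 * 1.2850 / 6.1730 * 2.4750 / 1000
F = 8.231 kN


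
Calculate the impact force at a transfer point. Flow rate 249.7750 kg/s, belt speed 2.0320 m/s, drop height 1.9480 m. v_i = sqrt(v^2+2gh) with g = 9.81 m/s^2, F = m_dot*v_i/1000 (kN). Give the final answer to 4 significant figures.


v_i = sqrt(2.0320^2 + 2*9.81*1.9480) = 6.50759 m/s
F = 249.7750 * 6.50759 / 1000
F = 1.625 kN


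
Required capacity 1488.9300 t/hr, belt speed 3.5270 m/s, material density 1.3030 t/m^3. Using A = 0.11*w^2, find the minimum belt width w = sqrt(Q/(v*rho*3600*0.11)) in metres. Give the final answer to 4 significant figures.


A_req = 1488.9300 / (3.5270 * 1.3030 * 3600) = 0.0899957 m^2
w = sqrt(0.0899957 / 0.11)
w = 0.9045 m


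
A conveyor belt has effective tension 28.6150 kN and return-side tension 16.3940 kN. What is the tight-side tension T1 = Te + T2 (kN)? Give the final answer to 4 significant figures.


T1 = Te + T2 = 28.6150 + 16.3940
T1 = 45.01 kN


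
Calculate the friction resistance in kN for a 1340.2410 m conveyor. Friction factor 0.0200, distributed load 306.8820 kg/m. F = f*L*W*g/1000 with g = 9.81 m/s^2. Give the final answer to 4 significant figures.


F = 0.0200 * 1340.2410 * 306.8820 * 9.81 / 1000
F = 80.70 kN


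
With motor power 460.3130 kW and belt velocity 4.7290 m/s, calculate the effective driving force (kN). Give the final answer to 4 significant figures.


Te = P / v = 460.3130 / 4.7290
Te = 97.34 kN


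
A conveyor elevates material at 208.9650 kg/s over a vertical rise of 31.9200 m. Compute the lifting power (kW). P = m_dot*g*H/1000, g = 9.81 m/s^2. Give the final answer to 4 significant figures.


P = 208.9650 * 9.81 * 31.9200 / 1000
P = 65.43 kW


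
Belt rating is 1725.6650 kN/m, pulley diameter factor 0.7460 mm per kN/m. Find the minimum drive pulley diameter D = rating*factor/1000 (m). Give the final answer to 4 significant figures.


D = 1725.6650 * 0.7460 / 1000
D = 1.287 m


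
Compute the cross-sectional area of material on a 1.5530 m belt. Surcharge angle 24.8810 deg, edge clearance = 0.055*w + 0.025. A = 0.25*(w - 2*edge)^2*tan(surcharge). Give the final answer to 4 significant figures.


edge = 0.055*1.5530 + 0.025 = 0.110415 m
ew = 1.5530 - 2*0.110415 = 1.33217 m
A = 0.25 * 1.33217^2 * tan(24.8810 deg)
A = 0.2058 m^2


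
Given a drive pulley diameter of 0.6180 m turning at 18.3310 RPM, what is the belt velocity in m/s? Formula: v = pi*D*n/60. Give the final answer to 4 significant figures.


v = pi * 0.6180 * 18.3310 / 60
v = 0.5932 m/s


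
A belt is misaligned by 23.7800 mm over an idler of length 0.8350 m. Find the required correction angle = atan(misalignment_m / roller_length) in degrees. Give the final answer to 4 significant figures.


misalign_m = 23.7800 / 1000 = 0.023780 m
angle = atan(0.023780 / 0.8350)
angle = 1.631 deg


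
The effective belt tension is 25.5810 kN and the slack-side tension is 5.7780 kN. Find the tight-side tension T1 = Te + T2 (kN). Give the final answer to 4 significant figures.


T1 = Te + T2 = 25.5810 + 5.7780
T1 = 31.36 kN


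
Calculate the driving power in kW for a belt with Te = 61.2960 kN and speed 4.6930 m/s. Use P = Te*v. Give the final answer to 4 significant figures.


P = Te * v = 61.2960 * 4.6930
P = 287.7 kW


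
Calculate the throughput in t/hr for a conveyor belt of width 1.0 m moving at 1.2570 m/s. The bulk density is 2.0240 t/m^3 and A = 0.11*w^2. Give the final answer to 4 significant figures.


A = 0.11 * 1.0^2 = 0.11 m^2
C = 0.11 * 1.2570 * 2.0240 * 3600
C = 1007 t/hr


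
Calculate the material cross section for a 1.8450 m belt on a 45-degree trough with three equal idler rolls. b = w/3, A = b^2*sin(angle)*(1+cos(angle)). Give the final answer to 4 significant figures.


b = 1.8450/3 = 0.615 m
A = 0.615^2 * sin(45 deg) * (1 + cos(45 deg))
A = 0.4566 m^2


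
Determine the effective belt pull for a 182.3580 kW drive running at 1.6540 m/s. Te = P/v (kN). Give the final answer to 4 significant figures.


Te = P / v = 182.3580 / 1.6540
Te = 110.3 kN


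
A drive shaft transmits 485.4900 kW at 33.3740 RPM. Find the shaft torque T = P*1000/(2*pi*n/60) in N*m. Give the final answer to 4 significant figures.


omega = 2*pi*33.3740/60 = 3.49492 rad/s
T = 485.4900*1000 / 3.49492
T = 138900 N*m


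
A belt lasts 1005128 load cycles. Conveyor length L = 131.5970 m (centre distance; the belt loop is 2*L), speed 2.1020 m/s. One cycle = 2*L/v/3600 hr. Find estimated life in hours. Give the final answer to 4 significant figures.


cycle_time = 2 * 131.5970 / 2.1020 / 3600 = 0.0347809 hr
life = 1005128 * 0.0347809 = 34960 hours


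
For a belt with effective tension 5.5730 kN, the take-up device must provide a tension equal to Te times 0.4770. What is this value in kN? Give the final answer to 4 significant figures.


T_tu = 5.5730 * 0.4770
T_tu = 2.658 kN


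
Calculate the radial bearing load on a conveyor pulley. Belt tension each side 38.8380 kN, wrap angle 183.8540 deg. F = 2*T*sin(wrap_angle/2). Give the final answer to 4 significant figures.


F = 2 * 38.8380 * sin(183.8540/2 deg)
F = 77.63 kN


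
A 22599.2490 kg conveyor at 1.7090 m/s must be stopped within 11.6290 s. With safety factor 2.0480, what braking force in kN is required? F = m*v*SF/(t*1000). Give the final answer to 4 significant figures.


F = 22599.2490 * 1.7090 / 11.6290 * 2.0480 / 1000
F = 6.802 kN


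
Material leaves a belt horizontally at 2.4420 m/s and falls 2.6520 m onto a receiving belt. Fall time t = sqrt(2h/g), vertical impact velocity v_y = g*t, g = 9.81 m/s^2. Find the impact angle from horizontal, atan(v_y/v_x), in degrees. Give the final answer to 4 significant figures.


t = sqrt(2*2.6520/9.81) = 0.735305 s
v_y = 9.81 * 0.735305 = 7.21334 m/s
angle = atan(7.21334 / 2.4420) = 71.30 deg


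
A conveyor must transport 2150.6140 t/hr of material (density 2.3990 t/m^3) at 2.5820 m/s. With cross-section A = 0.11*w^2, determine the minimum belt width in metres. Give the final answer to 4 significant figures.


A_req = 2150.6140 / (2.5820 * 2.3990 * 3600) = 0.0964436 m^2
w = sqrt(0.0964436 / 0.11)
w = 0.9364 m


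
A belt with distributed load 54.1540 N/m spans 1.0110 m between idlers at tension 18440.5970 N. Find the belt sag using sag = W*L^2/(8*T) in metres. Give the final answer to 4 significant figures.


sag = 54.1540 * 1.0110^2 / (8 * 18440.5970)
sag = 0.0003752 m


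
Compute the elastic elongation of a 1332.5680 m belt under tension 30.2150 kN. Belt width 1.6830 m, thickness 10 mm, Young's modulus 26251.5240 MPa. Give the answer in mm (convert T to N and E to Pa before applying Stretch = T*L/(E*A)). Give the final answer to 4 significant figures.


A = 1.6830 * 0.01 = 0.01683 m^2
Stretch = 30.2150*1000 * 1332.5680 / (26251.5240e6 * 0.01683) * 1000
Stretch = 91.13 mm


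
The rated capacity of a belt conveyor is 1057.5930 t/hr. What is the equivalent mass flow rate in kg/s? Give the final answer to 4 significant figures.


m_dot = 1057.5930 * 1000 / 3600
m_dot = 293.8 kg/s


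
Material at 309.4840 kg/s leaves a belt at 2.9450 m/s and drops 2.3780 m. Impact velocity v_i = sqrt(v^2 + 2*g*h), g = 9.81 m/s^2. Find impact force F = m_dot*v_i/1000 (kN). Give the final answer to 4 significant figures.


v_i = sqrt(2.9450^2 + 2*9.81*2.3780) = 7.43837 m/s
F = 309.4840 * 7.43837 / 1000
F = 2.302 kN


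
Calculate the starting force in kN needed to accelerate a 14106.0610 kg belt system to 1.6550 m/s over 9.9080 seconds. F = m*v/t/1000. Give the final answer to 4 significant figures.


F = 14106.0610 * 1.6550 / 9.9080 / 1000
F = 2.356 kN


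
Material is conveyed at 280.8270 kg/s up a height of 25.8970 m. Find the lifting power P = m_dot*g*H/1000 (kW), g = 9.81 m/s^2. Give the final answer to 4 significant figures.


P = 280.8270 * 9.81 * 25.8970 / 1000
P = 71.34 kW


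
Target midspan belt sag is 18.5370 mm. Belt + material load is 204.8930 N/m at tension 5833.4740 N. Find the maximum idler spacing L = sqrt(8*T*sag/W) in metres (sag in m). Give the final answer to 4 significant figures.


sag = 18.5370/1000 = 0.018537 m
L = sqrt(8 * 5833.4740 * 0.018537 / 204.8930)
L = 2.055 m


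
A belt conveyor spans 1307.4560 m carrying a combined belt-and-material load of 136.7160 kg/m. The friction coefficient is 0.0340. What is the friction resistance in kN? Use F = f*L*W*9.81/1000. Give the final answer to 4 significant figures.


F = 0.0340 * 1307.4560 * 136.7160 * 9.81 / 1000
F = 59.62 kN


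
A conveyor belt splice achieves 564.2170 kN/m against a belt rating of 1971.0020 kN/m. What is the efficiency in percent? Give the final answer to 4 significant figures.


Eff = 564.2170 / 1971.0020 * 100
Eff = 28.63 %


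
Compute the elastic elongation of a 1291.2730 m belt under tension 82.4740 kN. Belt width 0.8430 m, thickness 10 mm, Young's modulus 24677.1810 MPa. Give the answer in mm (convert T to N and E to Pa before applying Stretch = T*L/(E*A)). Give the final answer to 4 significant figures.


A = 0.8430 * 0.01 = 0.00843 m^2
Stretch = 82.4740*1000 * 1291.2730 / (24677.1810e6 * 0.00843) * 1000
Stretch = 511.9 mm


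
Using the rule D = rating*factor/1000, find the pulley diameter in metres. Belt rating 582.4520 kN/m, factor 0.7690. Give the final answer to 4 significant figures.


D = 582.4520 * 0.7690 / 1000
D = 0.4479 m


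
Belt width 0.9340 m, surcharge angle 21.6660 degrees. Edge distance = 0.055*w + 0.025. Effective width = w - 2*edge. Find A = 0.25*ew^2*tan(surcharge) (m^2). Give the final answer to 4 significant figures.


edge = 0.055*0.9340 + 0.025 = 0.07637 m
ew = 0.9340 - 2*0.07637 = 0.78126 m
A = 0.25 * 0.78126^2 * tan(21.6660 deg)
A = 0.06062 m^2


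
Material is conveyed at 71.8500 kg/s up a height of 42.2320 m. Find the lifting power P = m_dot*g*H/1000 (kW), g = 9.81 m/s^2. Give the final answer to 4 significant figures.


P = 71.8500 * 9.81 * 42.2320 / 1000
P = 29.77 kW


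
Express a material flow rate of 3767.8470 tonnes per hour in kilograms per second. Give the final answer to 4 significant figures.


m_dot = 3767.8470 * 1000 / 3600
m_dot = 1047 kg/s


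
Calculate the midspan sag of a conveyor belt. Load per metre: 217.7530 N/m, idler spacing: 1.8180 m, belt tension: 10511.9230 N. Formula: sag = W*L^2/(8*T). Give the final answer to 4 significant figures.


sag = 217.7530 * 1.8180^2 / (8 * 10511.9230)
sag = 0.008558 m


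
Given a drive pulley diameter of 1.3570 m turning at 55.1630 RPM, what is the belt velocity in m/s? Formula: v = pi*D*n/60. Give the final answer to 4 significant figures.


v = pi * 1.3570 * 55.1630 / 60
v = 3.919 m/s


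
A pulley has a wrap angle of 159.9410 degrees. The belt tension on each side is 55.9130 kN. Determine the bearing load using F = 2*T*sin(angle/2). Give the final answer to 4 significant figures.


F = 2 * 55.9130 * sin(159.9410/2 deg)
F = 110.1 kN


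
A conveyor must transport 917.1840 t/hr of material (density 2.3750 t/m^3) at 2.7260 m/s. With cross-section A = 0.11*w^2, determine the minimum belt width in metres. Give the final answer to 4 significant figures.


A_req = 917.1840 / (2.7260 * 2.3750 * 3600) = 0.0393518 m^2
w = sqrt(0.0393518 / 0.11)
w = 0.5981 m


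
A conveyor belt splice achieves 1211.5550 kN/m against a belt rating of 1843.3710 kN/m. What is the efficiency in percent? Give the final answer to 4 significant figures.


Eff = 1211.5550 / 1843.3710 * 100
Eff = 65.72 %


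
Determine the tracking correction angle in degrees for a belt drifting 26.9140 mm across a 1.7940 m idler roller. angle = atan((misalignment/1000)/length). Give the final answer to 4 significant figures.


misalign_m = 26.9140 / 1000 = 0.026914 m
angle = atan(0.026914 / 1.7940)
angle = 0.8595 deg


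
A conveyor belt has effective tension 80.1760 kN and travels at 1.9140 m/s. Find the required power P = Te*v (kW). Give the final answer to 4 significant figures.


P = Te * v = 80.1760 * 1.9140
P = 153.5 kW


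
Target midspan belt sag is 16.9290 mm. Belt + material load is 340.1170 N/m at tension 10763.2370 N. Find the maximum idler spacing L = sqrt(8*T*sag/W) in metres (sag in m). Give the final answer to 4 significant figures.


sag = 16.9290/1000 = 0.016929 m
L = sqrt(8 * 10763.2370 * 0.016929 / 340.1170)
L = 2.070 m


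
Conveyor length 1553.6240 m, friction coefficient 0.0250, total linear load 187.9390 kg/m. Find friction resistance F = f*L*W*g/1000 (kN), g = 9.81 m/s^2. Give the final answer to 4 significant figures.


F = 0.0250 * 1553.6240 * 187.9390 * 9.81 / 1000
F = 71.61 kN


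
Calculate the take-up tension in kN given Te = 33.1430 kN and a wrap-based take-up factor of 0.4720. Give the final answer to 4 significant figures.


T_tu = 33.1430 * 0.4720
T_tu = 15.64 kN


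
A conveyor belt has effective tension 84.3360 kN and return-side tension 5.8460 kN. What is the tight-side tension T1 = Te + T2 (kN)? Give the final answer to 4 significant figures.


T1 = Te + T2 = 84.3360 + 5.8460
T1 = 90.18 kN


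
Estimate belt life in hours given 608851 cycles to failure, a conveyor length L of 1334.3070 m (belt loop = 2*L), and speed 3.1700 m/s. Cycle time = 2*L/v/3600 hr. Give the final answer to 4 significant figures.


cycle_time = 2 * 1334.3070 / 3.1700 / 3600 = 0.233843 hr
life = 608851 * 0.233843 = 142400 hours


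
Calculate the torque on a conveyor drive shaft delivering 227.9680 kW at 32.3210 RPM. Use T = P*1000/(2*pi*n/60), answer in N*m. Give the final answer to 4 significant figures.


omega = 2*pi*32.3210/60 = 3.38465 rad/s
T = 227.9680*1000 / 3.38465
T = 67350 N*m


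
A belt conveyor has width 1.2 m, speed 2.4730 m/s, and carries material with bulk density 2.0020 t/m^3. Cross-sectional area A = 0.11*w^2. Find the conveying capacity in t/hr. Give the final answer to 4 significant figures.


A = 0.11 * 1.2^2 = 0.1584 m^2
C = 0.1584 * 2.4730 * 2.0020 * 3600
C = 2823 t/hr


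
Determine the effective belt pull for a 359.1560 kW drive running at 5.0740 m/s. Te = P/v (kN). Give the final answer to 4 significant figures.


Te = P / v = 359.1560 / 5.0740
Te = 70.78 kN


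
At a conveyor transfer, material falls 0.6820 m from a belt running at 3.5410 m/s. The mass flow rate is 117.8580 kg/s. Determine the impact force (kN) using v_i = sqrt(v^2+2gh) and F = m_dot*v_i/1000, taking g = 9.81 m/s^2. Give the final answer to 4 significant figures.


v_i = sqrt(3.5410^2 + 2*9.81*0.6820) = 5.09112 m/s
F = 117.8580 * 5.09112 / 1000
F = 0.6000 kN


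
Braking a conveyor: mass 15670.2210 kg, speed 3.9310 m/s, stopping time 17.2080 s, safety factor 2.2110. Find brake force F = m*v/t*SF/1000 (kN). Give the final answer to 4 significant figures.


F = 15670.2210 * 3.9310 / 17.2080 * 2.2110 / 1000
F = 7.915 kN


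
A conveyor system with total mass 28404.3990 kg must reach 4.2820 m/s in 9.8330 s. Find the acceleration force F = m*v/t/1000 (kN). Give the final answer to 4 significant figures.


F = 28404.3990 * 4.2820 / 9.8330 / 1000
F = 12.37 kN


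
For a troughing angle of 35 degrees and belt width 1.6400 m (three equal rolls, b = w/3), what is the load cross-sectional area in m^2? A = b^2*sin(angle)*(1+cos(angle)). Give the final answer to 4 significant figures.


b = 1.6400/3 = 0.546667 m
A = 0.546667^2 * sin(35 deg) * (1 + cos(35 deg))
A = 0.3118 m^2


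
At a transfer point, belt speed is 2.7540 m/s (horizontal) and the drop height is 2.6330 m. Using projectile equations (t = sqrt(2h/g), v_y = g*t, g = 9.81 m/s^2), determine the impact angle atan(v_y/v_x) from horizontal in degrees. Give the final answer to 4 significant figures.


t = sqrt(2*2.6330/9.81) = 0.732666 s
v_y = 9.81 * 0.732666 = 7.18745 m/s
angle = atan(7.18745 / 2.7540) = 69.03 deg


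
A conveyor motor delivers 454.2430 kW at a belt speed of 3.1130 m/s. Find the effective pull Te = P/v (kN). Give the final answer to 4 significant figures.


Te = P / v = 454.2430 / 3.1130
Te = 145.9 kN


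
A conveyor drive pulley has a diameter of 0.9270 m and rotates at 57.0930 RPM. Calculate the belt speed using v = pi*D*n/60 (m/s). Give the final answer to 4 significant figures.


v = pi * 0.9270 * 57.0930 / 60
v = 2.771 m/s


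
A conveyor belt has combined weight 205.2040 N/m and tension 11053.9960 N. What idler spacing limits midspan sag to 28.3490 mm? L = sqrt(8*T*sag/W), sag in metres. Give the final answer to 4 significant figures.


sag = 28.3490/1000 = 0.028349 m
L = sqrt(8 * 11053.9960 * 0.028349 / 205.2040)
L = 3.495 m


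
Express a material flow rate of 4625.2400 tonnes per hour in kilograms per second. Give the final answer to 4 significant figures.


m_dot = 4625.2400 * 1000 / 3600
m_dot = 1285 kg/s


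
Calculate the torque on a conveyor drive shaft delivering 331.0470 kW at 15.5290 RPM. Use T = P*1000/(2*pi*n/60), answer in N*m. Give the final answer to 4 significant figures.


omega = 2*pi*15.5290/60 = 1.62619 rad/s
T = 331.0470*1000 / 1.62619
T = 203600 N*m


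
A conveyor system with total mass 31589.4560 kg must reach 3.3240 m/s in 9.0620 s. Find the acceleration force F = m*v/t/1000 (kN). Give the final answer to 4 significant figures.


F = 31589.4560 * 3.3240 / 9.0620 / 1000
F = 11.59 kN


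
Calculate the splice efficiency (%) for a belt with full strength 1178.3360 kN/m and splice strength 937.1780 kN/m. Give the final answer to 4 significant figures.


Eff = 937.1780 / 1178.3360 * 100
Eff = 79.53 %


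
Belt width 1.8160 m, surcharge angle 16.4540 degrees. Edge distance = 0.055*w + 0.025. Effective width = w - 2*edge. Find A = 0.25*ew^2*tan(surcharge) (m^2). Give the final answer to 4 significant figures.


edge = 0.055*1.8160 + 0.025 = 0.12488 m
ew = 1.8160 - 2*0.12488 = 1.56624 m
A = 0.25 * 1.56624^2 * tan(16.4540 deg)
A = 0.1811 m^2


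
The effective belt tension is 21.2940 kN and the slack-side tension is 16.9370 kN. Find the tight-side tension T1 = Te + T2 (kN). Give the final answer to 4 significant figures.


T1 = Te + T2 = 21.2940 + 16.9370
T1 = 38.23 kN


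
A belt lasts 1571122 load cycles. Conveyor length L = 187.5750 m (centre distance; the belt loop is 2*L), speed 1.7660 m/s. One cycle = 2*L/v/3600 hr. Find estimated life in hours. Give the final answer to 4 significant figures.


cycle_time = 2 * 187.5750 / 1.7660 / 3600 = 0.0590081 hr
life = 1571122 * 0.0590081 = 92710 hours


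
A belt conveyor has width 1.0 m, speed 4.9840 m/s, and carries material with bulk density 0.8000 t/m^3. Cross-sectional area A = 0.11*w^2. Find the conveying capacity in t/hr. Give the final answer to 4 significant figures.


A = 0.11 * 1.0^2 = 0.11 m^2
C = 0.11 * 4.9840 * 0.8000 * 3600
C = 1579 t/hr


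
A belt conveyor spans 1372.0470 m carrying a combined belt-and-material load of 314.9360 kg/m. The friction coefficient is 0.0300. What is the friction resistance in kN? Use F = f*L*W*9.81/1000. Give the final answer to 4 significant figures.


F = 0.0300 * 1372.0470 * 314.9360 * 9.81 / 1000
F = 127.2 kN


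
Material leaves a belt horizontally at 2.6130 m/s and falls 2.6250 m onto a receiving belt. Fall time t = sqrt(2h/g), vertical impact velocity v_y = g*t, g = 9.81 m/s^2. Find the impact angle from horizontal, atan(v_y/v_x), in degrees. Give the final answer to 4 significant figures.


t = sqrt(2*2.6250/9.81) = 0.731552 s
v_y = 9.81 * 0.731552 = 7.17653 m/s
angle = atan(7.17653 / 2.6130) = 69.99 deg


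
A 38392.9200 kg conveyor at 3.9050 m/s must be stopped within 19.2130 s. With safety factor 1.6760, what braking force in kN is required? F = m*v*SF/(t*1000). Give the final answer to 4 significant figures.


F = 38392.9200 * 3.9050 / 19.2130 * 1.6760 / 1000
F = 13.08 kN


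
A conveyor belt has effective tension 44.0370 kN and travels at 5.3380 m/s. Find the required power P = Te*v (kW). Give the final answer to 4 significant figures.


P = Te * v = 44.0370 * 5.3380
P = 235.1 kW


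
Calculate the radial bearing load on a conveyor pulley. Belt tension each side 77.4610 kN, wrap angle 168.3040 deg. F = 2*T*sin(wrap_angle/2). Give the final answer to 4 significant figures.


F = 2 * 77.4610 * sin(168.3040/2 deg)
F = 154.1 kN


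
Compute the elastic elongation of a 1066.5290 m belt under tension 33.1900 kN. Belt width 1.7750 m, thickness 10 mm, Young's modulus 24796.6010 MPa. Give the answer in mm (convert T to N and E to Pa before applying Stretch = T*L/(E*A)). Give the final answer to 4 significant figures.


A = 1.7750 * 0.01 = 0.01775 m^2
Stretch = 33.1900*1000 * 1066.5290 / (24796.6010e6 * 0.01775) * 1000
Stretch = 80.42 mm


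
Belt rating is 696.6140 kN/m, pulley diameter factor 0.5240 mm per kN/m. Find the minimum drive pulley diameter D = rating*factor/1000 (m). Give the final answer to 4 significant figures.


D = 696.6140 * 0.5240 / 1000
D = 0.3650 m


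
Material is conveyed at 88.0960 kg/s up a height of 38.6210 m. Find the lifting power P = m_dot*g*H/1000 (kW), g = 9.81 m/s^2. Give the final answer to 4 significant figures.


P = 88.0960 * 9.81 * 38.6210 / 1000
P = 33.38 kW


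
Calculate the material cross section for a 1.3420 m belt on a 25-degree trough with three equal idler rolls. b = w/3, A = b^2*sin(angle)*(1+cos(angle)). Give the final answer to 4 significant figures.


b = 1.3420/3 = 0.447333 m
A = 0.447333^2 * sin(25 deg) * (1 + cos(25 deg))
A = 0.1612 m^2


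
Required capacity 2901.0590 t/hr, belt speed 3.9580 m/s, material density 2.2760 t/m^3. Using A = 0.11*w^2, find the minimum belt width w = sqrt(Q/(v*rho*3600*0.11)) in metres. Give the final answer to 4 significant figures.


A_req = 2901.0590 / (3.9580 * 2.2760 * 3600) = 0.0894553 m^2
w = sqrt(0.0894553 / 0.11)
w = 0.9018 m


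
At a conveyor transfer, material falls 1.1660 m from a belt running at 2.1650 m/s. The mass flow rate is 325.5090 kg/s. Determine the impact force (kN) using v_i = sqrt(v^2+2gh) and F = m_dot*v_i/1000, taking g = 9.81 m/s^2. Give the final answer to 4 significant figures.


v_i = sqrt(2.1650^2 + 2*9.81*1.1660) = 5.25016 m/s
F = 325.5090 * 5.25016 / 1000
F = 1.709 kN


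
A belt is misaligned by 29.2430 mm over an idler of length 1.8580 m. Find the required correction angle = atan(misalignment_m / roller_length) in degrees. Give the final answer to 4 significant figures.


misalign_m = 29.2430 / 1000 = 0.029243 m
angle = atan(0.029243 / 1.8580)
angle = 0.9017 deg


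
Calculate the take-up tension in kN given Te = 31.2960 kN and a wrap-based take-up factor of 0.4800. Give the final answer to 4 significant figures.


T_tu = 31.2960 * 0.4800
T_tu = 15.02 kN


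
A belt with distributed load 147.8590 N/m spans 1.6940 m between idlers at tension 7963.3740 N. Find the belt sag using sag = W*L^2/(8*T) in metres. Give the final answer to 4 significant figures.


sag = 147.8590 * 1.6940^2 / (8 * 7963.3740)
sag = 0.006660 m


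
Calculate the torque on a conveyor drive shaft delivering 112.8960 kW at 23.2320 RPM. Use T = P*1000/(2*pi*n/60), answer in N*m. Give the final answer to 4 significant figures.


omega = 2*pi*23.2320/60 = 2.43285 rad/s
T = 112.8960*1000 / 2.43285
T = 46400 N*m


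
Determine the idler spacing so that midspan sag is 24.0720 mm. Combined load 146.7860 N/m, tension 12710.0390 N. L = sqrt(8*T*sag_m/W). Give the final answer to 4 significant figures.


sag = 24.0720/1000 = 0.024072 m
L = sqrt(8 * 12710.0390 * 0.024072 / 146.7860)
L = 4.083 m


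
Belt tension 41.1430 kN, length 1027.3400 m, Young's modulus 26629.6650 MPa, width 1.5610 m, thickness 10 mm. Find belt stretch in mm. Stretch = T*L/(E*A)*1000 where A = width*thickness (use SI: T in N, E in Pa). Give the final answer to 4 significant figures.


A = 1.5610 * 0.01 = 0.01561 m^2
Stretch = 41.1430*1000 * 1027.3400 / (26629.6650e6 * 0.01561) * 1000
Stretch = 101.7 mm


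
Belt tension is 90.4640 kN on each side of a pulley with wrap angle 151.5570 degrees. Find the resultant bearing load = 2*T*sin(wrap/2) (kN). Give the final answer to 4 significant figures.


F = 2 * 90.4640 * sin(151.5570/2 deg)
F = 175.4 kN


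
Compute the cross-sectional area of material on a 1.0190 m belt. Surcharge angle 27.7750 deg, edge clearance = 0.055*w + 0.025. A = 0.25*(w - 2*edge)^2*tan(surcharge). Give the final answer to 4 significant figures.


edge = 0.055*1.0190 + 0.025 = 0.081045 m
ew = 1.0190 - 2*0.081045 = 0.85691 m
A = 0.25 * 0.85691^2 * tan(27.7750 deg)
A = 0.09669 m^2


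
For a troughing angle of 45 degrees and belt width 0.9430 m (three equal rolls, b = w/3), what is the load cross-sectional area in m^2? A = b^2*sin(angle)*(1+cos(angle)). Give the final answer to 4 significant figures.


b = 0.9430/3 = 0.314333 m
A = 0.314333^2 * sin(45 deg) * (1 + cos(45 deg))
A = 0.1193 m^2


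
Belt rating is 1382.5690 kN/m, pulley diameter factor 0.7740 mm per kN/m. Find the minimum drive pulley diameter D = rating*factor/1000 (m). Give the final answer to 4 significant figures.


D = 1382.5690 * 0.7740 / 1000
D = 1.070 m


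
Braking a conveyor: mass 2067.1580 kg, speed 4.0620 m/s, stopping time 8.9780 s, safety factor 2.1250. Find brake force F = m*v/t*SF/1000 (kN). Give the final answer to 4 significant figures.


F = 2067.1580 * 4.0620 / 8.9780 * 2.1250 / 1000
F = 1.987 kN


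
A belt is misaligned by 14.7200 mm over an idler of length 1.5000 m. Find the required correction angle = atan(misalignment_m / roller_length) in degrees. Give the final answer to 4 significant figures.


misalign_m = 14.7200 / 1000 = 0.014720 m
angle = atan(0.014720 / 1.5000)
angle = 0.5622 deg


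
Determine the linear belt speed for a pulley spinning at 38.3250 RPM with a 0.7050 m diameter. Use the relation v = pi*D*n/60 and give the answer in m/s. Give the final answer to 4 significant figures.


v = pi * 0.7050 * 38.3250 / 60
v = 1.415 m/s


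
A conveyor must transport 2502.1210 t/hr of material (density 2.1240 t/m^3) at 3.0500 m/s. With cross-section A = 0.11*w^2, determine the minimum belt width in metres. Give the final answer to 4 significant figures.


A_req = 2502.1210 / (3.0500 * 2.1240 * 3600) = 0.107288 m^2
w = sqrt(0.107288 / 0.11)
w = 0.9876 m


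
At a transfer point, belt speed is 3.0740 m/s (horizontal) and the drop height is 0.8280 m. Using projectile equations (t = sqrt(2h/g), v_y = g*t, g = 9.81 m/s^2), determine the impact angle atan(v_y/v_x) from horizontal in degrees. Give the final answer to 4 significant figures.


t = sqrt(2*0.8280/9.81) = 0.410862 s
v_y = 9.81 * 0.410862 = 4.03056 m/s
angle = atan(4.03056 / 3.0740) = 52.67 deg
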